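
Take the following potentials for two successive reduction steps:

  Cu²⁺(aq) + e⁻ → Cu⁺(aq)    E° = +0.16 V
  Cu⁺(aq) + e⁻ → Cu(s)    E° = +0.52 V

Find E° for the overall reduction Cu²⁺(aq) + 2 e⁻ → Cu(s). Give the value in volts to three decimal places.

Adding the free-energy changes (−nFE°) of the two steps gives −n₃FE°₃ = −n₁FE°₁ − n₂FE°₂.
E°₃ = (1×+0.16 + 1×+0.52) / 2 = (+0.680) / 2 = +0.340 V.

+0.340 V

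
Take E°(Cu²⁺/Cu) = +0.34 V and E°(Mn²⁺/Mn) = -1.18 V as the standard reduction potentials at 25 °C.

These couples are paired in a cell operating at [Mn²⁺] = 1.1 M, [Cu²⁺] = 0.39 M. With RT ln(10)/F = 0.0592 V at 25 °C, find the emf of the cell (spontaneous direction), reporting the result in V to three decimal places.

+1.507 V

Cu²⁺/Cu is the cathode (higher E°), Mn²⁺/Mn the anode: E°cell = +0.34 − (-1.18) = +1.52 V, n = 2.
Overall: Cu²⁺(aq) + Mn(s) → Cu(s) + Mn²⁺(aq)
Q = [Mn²⁺] / ([Cu²⁺]); log Q = 0.450.
E = E° − (0.0592/n) log Q = +1.52 − (0.0592/2)(0.450) = +1.507 V.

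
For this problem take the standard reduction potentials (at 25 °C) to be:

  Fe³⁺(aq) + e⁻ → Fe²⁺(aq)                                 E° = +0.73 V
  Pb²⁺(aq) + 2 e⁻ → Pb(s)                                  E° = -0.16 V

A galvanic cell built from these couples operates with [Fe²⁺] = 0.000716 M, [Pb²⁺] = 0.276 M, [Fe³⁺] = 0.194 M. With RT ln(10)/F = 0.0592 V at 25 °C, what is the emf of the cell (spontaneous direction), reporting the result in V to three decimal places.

Fe³⁺/Fe²⁺ is the cathode (higher E°), Pb²⁺/Pb the anode: E°cell = +0.73 − (-0.16) = +0.89 V, n = 2.
Overall: 2 Fe³⁺(aq) + Pb(s) → 2 Fe²⁺(aq) + Pb²⁺(aq)
Q = [Fe²⁺]^2·[Pb²⁺] / ([Fe³⁺]^2); log Q = -5.425.
E = E° − (0.0592/n) log Q = +0.89 − (0.0592/2)(-5.425) = +1.051 V.

+1.051 V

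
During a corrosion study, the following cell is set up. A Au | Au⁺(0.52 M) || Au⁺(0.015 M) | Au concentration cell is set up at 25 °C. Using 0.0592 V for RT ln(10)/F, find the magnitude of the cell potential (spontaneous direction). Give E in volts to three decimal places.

For a concentration cell E°cell = 0. The 0.52 M side is the cathode (reduction is favoured where [Au⁺] is higher).
With n = 1, E = −(0.0592/1) log([Au⁺]ₐₙ/[Au⁺]꜀ₐₜ) = −(0.0592/1) log(0.015/0.52) = −(0.0592/1)(-1.540) = +0.091 V.

+0.091 V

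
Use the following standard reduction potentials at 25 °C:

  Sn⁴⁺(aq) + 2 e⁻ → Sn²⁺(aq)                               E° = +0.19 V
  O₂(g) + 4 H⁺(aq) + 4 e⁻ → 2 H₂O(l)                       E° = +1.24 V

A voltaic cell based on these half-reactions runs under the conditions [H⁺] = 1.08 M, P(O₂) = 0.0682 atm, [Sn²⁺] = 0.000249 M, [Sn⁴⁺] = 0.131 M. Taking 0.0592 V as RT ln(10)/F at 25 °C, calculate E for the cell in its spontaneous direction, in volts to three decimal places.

O₂/H₂O is the cathode (higher E°), Sn⁴⁺/Sn²⁺ the anode: E°cell = +1.24 − (+0.19) = +1.05 V, n = 4.
Overall: O₂(g) + 4 H⁺(aq) + 2 Sn²⁺(aq) → 2 H₂O(l) + 2 Sn⁴⁺(aq)
Q = [Sn⁴⁺]^2 / (P(O₂)·[H⁺]^4·[Sn²⁺]^2); log Q = 6.475.
E = E° − (0.0592/n) log Q = +1.05 − (0.0592/4)(6.475) = +0.954 V.

+0.954 V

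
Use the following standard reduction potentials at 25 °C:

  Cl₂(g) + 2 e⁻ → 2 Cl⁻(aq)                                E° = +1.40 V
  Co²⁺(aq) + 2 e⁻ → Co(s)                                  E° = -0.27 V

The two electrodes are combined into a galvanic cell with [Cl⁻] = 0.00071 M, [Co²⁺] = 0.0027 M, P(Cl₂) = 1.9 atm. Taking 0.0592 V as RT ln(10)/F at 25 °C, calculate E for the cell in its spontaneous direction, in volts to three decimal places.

+1.941 V

Cl₂/Cl⁻ is the cathode (higher E°), Co²⁺/Co the anode: E°cell = +1.40 − (-0.27) = +1.67 V, n = 2.
Overall: Cl₂(g) + Co(s) → 2 Cl⁻(aq) + Co²⁺(aq)
Q = [Cl⁻]^2·[Co²⁺] / (P(Cl₂)); log Q = -9.145.
E = E° − (0.0592/n) log Q = +1.67 − (0.0592/2)(-9.145) = +1.941 V.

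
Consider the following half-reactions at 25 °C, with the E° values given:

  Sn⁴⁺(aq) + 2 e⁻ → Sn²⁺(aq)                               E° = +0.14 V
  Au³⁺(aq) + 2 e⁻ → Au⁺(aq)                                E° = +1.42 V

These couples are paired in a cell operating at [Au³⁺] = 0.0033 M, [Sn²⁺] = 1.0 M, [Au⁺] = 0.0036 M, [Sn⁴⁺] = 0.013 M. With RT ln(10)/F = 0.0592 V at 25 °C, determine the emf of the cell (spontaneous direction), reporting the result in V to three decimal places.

Au³⁺/Au⁺ is the cathode (higher E°), Sn⁴⁺/Sn²⁺ the anode: E°cell = +1.42 − (+0.14) = +1.28 V, n = 2.
Overall: Au³⁺(aq) + Sn²⁺(aq) → Au⁺(aq) + Sn⁴⁺(aq)
Q = [Au⁺]·[Sn⁴⁺] / ([Au³⁺]·[Sn²⁺]); log Q = -1.848.
E = E° − (0.0592/n) log Q = +1.28 − (0.0592/2)(-1.848) = +1.335 V.

+1.335 V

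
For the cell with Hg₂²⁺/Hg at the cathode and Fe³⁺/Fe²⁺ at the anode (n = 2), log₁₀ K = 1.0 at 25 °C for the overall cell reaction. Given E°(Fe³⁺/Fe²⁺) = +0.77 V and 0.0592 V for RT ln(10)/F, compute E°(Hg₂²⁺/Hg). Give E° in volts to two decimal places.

E°cell = (0.0592/n)·log K = (0.0592/2)(1.0) = +0.030 V.
Since Hg₂²⁺/Hg is the cathode and Fe³⁺/Fe²⁺ the anode, E°cell = E°(Hg₂²⁺/Hg) − E°(Fe³⁺/Fe²⁺).
So E°(Hg₂²⁺/Hg) = E°cell + E°(Fe³⁺/Fe²⁺) = +0.030 + (+0.77) = +0.80 V.

+0.80 V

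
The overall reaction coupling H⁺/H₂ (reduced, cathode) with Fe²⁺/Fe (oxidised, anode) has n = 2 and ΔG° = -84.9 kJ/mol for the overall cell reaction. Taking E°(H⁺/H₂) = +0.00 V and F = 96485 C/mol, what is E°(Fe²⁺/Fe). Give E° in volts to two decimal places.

-0.44 V

E°cell = −ΔG°/(nF) = −(-84.9×10³)/((2)(96485)) = +0.440 V.
Since H⁺/H₂ is the cathode and Fe²⁺/Fe the anode, E°cell = E°(H⁺/H₂) − E°(Fe²⁺/Fe).
So E°(Fe²⁺/Fe) = E°(H⁺/H₂) − E°cell = (+0.00) − (+0.440) = -0.44 V.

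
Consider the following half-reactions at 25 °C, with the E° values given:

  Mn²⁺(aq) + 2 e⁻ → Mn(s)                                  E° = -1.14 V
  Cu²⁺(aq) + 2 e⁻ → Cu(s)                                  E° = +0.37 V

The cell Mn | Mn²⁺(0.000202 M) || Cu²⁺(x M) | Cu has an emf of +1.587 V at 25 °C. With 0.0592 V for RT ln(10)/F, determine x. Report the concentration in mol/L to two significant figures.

0.081 M

Cu²⁺/Cu is the cathode, Mn²⁺/Mn the anode: E°cell = +1.51 V, n = 2.
Overall reaction: Cu²⁺(aq) + Mn(s) → Cu(s) + Mn²⁺(aq); Q = [Mn²⁺]^1/[Cu²⁺]^1.
From E = E° − (0.0592/n) log Q: log Q = (E° − E)·n/0.0592 = (+1.51 − (+1.587))·2/0.0592 = -2.6014.
So 1·log[Cu²⁺] = 1·log(0.000202) − log Q = -3.6946 − (-2.6014) = -1.0932; [Cu²⁺] = 10^(-1.0932) ≈ 0.081 M.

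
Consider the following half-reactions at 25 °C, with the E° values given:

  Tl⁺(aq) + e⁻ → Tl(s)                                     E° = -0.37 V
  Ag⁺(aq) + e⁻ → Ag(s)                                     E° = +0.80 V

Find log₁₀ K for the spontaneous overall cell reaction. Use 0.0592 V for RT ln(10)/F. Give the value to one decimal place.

Cathode: Ag⁺/Ag; anode: Tl⁺/Tl. E°cell = +1.17 V, n = 1.
log K = nE°cell / 0.0592 = (1)(+1.17) / 0.0592 = 19.8.

19.8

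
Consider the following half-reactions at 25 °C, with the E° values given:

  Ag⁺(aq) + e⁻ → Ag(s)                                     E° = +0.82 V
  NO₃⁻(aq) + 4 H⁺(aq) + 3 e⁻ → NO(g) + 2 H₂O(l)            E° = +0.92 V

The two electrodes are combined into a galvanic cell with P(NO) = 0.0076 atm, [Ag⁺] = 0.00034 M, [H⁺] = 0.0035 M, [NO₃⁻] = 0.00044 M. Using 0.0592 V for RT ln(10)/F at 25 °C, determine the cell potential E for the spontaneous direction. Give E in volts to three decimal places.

NO₃⁻/NO is the cathode (higher E°), Ag⁺/Ag the anode: E°cell = +0.92 − (+0.82) = +0.10 V, n = 3.
Overall: NO₃⁻(aq) + 4 H⁺(aq) + 3 Ag(s) → NO(g) + 2 H₂O(l) + 3 Ag⁺(aq)
Q = P(NO)·[Ag⁺]^3 / ([NO₃⁻]·[H⁺]^4); log Q = 0.656.
E = E° − (0.0592/n) log Q = +0.10 − (0.0592/3)(0.656) = +0.087 V.

+0.087 V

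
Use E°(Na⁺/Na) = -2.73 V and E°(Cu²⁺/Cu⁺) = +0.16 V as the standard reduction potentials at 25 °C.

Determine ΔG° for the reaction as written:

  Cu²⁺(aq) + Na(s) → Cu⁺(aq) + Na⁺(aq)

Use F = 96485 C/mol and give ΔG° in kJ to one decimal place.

As written, Cu²⁺/Cu⁺ is reduced (cathode) and Na⁺/Na is oxidised (anode), so E°cell = (+0.16) − (-2.73) = +2.89 V.
Balancing electrons gives n = 1.
ΔG° = −nFE° = −(1)(96485)(+2.89) = -278,842 J = -278.8 kJ.

-278.8 kJ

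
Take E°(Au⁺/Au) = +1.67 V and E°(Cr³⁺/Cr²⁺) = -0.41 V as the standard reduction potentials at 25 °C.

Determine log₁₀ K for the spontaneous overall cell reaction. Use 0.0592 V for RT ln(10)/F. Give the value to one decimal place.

35.1

Cathode: Au⁺/Au; anode: Cr³⁺/Cr²⁺. E°cell = +2.08 V, n = 1.
log K = nE°cell / 0.0592 = (1)(+2.08) / 0.0592 = 35.1.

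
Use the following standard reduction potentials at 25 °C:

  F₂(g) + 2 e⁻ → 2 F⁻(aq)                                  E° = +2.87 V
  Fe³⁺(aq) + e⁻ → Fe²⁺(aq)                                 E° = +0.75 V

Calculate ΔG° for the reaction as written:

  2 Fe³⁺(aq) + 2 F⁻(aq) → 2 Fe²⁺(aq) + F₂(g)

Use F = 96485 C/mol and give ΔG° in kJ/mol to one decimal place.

As written, Fe³⁺/Fe²⁺ is reduced (cathode) and F₂/F⁻ is oxidised (anode), so E°cell = (+0.75) − (+2.87) = -2.12 V.
Balancing electrons gives n = 2.
ΔG° = −nFE° = −(2)(96485)(-2.12) = 409,096 J = +409.1 kJ/mol.

+409.1 kJ/mol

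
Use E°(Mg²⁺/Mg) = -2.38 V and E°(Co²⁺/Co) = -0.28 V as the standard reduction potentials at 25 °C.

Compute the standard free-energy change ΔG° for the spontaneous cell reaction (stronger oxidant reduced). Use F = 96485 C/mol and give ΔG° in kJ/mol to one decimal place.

Co²⁺/Co (E° = -0.28 V) is the cathode; Mg²⁺/Mg (E° = -2.38 V) is the anode, so E°cell = +2.10 V.
Balancing electrons gives n = 2 (lcm of 2 and 2).
ΔG° = −nFE° = −(2)(96485)(+2.10) = -405,237 J = -405.2 kJ/mol.

-405.2 kJ/mol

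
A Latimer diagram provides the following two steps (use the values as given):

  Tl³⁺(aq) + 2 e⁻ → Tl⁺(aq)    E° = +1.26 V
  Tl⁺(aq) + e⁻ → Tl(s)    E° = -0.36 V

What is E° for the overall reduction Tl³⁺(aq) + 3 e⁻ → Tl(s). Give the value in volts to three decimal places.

Standard free energies of sequential steps add: ΔG°₃ = ΔG°₁ + ΔG°₂, so n₃E°₃ = n₁E°₁ + n₂E°₂.
E°₃ = (2×+1.26 + 1×-0.36) / 3 = (+2.160) / 3 = +0.720 V.
Simply averaging or adding the two E° values would be wrong; the electron-weighted sum is required.

+0.720 V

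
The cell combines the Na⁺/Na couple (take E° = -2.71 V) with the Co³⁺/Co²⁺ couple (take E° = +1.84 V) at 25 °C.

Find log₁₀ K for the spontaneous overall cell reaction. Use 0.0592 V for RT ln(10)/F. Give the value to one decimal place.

76.9

Cathode: Co³⁺/Co²⁺; anode: Na⁺/Na. E°cell = +4.55 V, n = 1.
log K = nE°cell / 0.0592 = (1)(+4.55) / 0.0592 = 76.9.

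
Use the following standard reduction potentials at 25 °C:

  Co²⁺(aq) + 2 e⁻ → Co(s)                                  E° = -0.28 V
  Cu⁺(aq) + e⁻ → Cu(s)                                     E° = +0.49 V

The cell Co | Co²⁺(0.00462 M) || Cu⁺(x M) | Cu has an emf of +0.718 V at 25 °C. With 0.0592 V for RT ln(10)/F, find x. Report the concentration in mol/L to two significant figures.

Cu⁺/Cu is the cathode, Co²⁺/Co the anode: E°cell = +0.77 V, n = 2.
Overall reaction: 2 Cu⁺(aq) + Co(s) → 2 Cu(s) + Co²⁺(aq); Q = [Co²⁺]^1/[Cu⁺]^2.
From E = E° − (0.0592/n) log Q: log Q = (E° − E)·n/0.0592 = (+0.77 − (+0.718))·2/0.0592 = 1.7568.
So 2·log[Cu⁺] = 1·log(0.00462) − log Q = -2.3354 − (1.7568) = -4.0922; log[Cu⁺] = -4.0922 / 2 = -2.0461; [Cu⁺] = 10^(-2.0461) ≈ 0.0090 M.

0.0090 M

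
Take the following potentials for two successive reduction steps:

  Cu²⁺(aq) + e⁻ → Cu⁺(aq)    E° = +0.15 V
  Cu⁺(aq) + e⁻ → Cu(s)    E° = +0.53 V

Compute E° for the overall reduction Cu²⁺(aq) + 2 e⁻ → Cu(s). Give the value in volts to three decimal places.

Since ΔG° = −nFE° is additive over sequential reductions, n₃E°₃ = n₁E°₁ + n₂E°₂.
E°₃ = (1×+0.15 + 1×+0.53) / 2 = (+0.680) / 2 = +0.340 V.

+0.340 V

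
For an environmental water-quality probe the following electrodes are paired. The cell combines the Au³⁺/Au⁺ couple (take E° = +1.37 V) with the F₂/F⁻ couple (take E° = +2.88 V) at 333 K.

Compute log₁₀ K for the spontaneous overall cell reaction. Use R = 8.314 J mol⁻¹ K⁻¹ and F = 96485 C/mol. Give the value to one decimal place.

Cathode: F₂/F⁻; anode: Au³⁺/Au⁺. E°cell = (+2.88) − (+1.37) = +1.51 V, with n = 2.
ΔG° = −nFE° = −RT ln K, so ln K = nFE°/(RT) = (2)(96485)(+1.51) / ((8.314)(333)) = 105.248.
log₁₀ K = 105.248 / ln 10 = 45.7.

45.7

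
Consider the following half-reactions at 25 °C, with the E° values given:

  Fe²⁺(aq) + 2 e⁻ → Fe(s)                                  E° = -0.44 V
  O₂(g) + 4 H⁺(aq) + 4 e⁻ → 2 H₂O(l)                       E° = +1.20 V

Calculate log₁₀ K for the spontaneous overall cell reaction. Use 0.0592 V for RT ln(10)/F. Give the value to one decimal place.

Cathode: O₂/H₂O; anode: Fe²⁺/Fe. E°cell = +1.64 V, n = 4.
log K = nE°cell / 0.0592 = (4)(+1.64) / 0.0592 = 110.8.

110.8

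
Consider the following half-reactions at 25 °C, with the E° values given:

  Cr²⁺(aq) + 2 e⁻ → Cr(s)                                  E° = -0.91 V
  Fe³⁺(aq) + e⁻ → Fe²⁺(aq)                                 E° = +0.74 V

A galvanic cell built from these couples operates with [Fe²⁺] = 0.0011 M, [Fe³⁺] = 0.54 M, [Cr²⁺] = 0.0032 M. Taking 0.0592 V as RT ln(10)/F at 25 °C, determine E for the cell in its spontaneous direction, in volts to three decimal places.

Fe³⁺/Fe²⁺ is the cathode (higher E°), Cr²⁺/Cr the anode: E°cell = +0.74 − (-0.91) = +1.65 V, n = 2.
Overall: 2 Fe³⁺(aq) + Cr(s) → 2 Fe²⁺(aq) + Cr²⁺(aq)
Q = [Fe²⁺]^2·[Cr²⁺] / ([Fe³⁺]^2); log Q = -7.877.
E = E° − (0.0592/n) log Q = +1.65 − (0.0592/2)(-7.877) = +1.883 V.

+1.883 V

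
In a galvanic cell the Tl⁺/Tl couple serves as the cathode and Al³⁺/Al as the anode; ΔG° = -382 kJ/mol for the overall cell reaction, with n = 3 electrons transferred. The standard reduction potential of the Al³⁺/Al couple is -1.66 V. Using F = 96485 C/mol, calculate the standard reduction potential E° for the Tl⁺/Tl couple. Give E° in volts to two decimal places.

-0.34 V

E°cell = −ΔG°/(nF) = −(-382×10³)/((3)(96485)) = +1.320 V.
Since Tl⁺/Tl is the cathode and Al³⁺/Al the anode, E°cell = E°(Tl⁺/Tl) − E°(Al³⁺/Al).
So E°(Tl⁺/Tl) = E°cell + E°(Al³⁺/Al) = +1.320 + (-1.66) = -0.34 V.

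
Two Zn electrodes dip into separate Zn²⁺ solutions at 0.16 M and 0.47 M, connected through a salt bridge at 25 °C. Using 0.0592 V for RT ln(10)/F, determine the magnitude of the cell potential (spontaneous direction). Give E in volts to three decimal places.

+0.014 V

For a concentration cell E°cell = 0. The 0.47 M side is the cathode (reduction is favoured where [Zn²⁺] is higher).
With n = 2, E = −(0.0592/2) log([Zn²⁺]ₐₙ/[Zn²⁺]꜀ₐₜ) = −(0.0592/2) log(0.16/0.47) = −(0.0592/2)(-0.468) = +0.014 V.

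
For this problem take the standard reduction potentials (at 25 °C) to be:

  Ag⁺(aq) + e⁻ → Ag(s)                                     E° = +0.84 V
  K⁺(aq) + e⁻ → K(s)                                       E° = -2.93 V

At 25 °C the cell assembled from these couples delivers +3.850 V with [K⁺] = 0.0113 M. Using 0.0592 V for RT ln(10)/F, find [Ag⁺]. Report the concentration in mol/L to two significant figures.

Ag⁺/Ag is the cathode, K⁺/K the anode: E°cell = +3.77 V, n = 1.
Overall reaction: Ag⁺(aq) + K(s) → Ag(s) + K⁺(aq); Q = [K⁺]^1/[Ag⁺]^1.
From E = E° − (0.0592/n) log Q: log Q = (E° − E)·n/0.0592 = (+3.77 − (+3.850))·1/0.0592 = -1.3514.
So 1·log[Ag⁺] = 1·log(0.0113) − log Q = -1.9469 − (-1.3514) = -0.5955; [Ag⁺] = 10^(-0.5955) ≈ 0.25 M.

0.25 M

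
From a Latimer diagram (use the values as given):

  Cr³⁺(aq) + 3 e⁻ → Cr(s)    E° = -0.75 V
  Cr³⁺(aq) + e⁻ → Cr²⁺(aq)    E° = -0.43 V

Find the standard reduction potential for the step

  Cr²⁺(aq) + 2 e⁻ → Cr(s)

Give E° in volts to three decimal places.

Sequential free energies add, so n₃E°₃ = n₁E°₁ + n₂E°₂.
With n₃ = 3, and the known step contributing 1×(-0.43) V, the unknown satisfies 2·E° = 3×(-0.75) − 1×(-0.43) = -1.820.
E° = -1.820 / 2 = -0.910 V.

-0.910 V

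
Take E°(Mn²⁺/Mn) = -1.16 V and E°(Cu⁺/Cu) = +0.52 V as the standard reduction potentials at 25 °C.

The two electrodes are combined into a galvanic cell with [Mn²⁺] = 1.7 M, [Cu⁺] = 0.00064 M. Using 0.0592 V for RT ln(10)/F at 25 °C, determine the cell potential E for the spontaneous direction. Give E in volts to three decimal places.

+1.484 V

Cu⁺/Cu is the cathode (higher E°), Mn²⁺/Mn the anode: E°cell = +0.52 − (-1.16) = +1.68 V, n = 2.
Overall: 2 Cu⁺(aq) + Mn(s) → 2 Cu(s) + Mn²⁺(aq)
Q = [Mn²⁺] / ([Cu⁺]^2); log Q = 6.618.
E = E° − (0.0592/n) log Q = +1.68 − (0.0592/2)(6.618) = +1.484 V.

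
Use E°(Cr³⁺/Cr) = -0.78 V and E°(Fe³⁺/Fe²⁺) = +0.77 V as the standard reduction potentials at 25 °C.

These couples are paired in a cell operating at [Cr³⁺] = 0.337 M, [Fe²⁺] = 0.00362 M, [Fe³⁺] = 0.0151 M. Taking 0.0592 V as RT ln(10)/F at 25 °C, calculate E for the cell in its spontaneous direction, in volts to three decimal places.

+1.596 V

Fe³⁺/Fe²⁺ is the cathode (higher E°), Cr³⁺/Cr the anode: E°cell = +0.77 − (-0.78) = +1.55 V, n = 3.
Overall: 3 Fe³⁺(aq) + Cr(s) → 3 Fe²⁺(aq) + Cr³⁺(aq)
Q = [Fe²⁺]^3·[Cr³⁺] / ([Fe³⁺]^3); log Q = -2.333.
E = E° − (0.0592/n) log Q = +1.55 − (0.0592/3)(-2.333) = +1.596 V.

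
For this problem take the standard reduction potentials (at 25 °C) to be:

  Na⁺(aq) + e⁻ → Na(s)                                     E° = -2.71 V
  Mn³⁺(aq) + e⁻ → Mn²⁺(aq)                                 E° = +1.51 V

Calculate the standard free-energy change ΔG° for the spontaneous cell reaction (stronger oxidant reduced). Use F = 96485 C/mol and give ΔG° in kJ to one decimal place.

Mn³⁺/Mn²⁺ (E° = +1.51 V) is the cathode; Na⁺/Na (E° = -2.71 V) is the anode, so E°cell = +4.22 V.
Balancing electrons gives n = 1 (lcm of 1 and 1).
ΔG° = −nFE° = −(1)(96485)(+4.22) = -407,167 J = -407.2 kJ.

-407.2 kJ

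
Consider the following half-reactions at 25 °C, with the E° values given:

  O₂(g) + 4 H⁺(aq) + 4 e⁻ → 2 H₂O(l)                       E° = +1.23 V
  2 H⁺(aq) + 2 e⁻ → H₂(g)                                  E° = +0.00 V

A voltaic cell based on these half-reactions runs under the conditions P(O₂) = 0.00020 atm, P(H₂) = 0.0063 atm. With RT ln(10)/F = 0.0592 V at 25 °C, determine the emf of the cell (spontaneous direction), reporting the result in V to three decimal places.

O₂/H₂O is the cathode (higher E°), H⁺/H₂ the anode: E°cell = +1.23 − (+0.00) = +1.23 V, n = 4.
Overall: O₂(g) + 2 H₂(g) → 2 H₂O(l)
Q = 1 / (P(O₂)·P(H₂)^2); log Q = 8.100.
E = E° − (0.0592/n) log Q = +1.23 − (0.0592/4)(8.100) = +1.110 V.

+1.110 V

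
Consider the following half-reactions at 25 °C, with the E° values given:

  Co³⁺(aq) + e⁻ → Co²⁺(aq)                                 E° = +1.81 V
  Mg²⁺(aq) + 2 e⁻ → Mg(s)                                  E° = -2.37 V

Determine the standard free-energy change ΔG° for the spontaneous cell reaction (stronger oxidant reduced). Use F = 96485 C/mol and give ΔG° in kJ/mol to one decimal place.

Co³⁺/Co²⁺ (E° = +1.81 V) is the cathode; Mg²⁺/Mg (E° = -2.37 V) is the anode, so E°cell = +4.18 V.
Balancing electrons gives n = 2 (lcm of 1 and 2).
ΔG° = −nFE° = −(2)(96485)(+4.18) = -806,615 J = -806.6 kJ/mol.

-806.6 kJ/mol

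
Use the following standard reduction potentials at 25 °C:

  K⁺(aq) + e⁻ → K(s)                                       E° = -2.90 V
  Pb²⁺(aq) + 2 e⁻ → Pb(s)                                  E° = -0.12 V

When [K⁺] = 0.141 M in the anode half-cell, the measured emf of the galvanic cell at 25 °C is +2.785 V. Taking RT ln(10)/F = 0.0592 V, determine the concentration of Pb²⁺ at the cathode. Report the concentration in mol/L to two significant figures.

0.029 M

Pb²⁺/Pb is the cathode, K⁺/K the anode: E°cell = +2.78 V, n = 2.
Overall reaction: Pb²⁺(aq) + 2 K(s) → Pb(s) + 2 K⁺(aq); Q = [K⁺]^2/[Pb²⁺]^1.
From E = E° − (0.0592/n) log Q: log Q = (E° − E)·n/0.0592 = (+2.78 − (+2.785))·2/0.0592 = -0.1689.
So 1·log[Pb²⁺] = 2·log(0.141) − log Q = -1.7016 − (-0.1689) = -1.5327; [Pb²⁺] = 10^(-1.5327) ≈ 0.029 M.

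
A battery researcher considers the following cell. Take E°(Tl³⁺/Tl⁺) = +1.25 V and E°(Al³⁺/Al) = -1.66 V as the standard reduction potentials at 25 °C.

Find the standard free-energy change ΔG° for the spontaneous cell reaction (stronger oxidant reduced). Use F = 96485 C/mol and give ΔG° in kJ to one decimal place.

Tl³⁺/Tl⁺ (E° = +1.25 V) is the cathode; Al³⁺/Al (E° = -1.66 V) is the anode, so E°cell = +2.91 V.
Balancing electrons gives n = 6 (lcm of 2 and 3).
ΔG° = −nFE° = −(6)(96485)(+2.91) = -1,684,628 J = -1684.6 kJ.

-1684.6 kJ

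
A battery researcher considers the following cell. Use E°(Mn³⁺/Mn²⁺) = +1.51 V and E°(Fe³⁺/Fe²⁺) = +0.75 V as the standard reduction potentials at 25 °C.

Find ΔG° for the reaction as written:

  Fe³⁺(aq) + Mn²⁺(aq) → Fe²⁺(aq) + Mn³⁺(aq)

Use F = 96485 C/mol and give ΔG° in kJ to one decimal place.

As written, Fe³⁺/Fe²⁺ is reduced (cathode) and Mn³⁺/Mn²⁺ is oxidised (anode), so E°cell = (+0.75) − (+1.51) = -0.76 V.
Balancing electrons gives n = 1.
ΔG° = −nFE° = −(1)(96485)(-0.76) = 73,329 J = +73.3 kJ.

+73.3 kJ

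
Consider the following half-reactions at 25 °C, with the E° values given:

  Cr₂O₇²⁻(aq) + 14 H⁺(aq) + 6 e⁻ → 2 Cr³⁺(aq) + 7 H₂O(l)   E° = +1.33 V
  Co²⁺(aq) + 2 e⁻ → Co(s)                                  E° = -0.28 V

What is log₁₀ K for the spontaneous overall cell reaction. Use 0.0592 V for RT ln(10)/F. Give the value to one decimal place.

Cathode: Cr₂O₇²⁻/Cr³⁺; anode: Co²⁺/Co. E°cell = +1.61 V, n = 6.
log K = nE°cell / 0.0592 = (6)(+1.61) / 0.0592 = 163.2.

163.2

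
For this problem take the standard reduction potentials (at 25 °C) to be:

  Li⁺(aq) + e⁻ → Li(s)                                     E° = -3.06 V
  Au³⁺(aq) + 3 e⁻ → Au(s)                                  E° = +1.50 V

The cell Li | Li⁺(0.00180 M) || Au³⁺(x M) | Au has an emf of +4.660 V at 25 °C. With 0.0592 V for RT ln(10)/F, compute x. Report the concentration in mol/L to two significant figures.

0.00068 M

Au³⁺/Au is the cathode, Li⁺/Li the anode: E°cell = +4.56 V, n = 3.
Overall reaction: Au³⁺(aq) + 3 Li(s) → Au(s) + 3 Li⁺(aq); Q = [Li⁺]^3/[Au³⁺]^1.
From E = E° − (0.0592/n) log Q: log Q = (E° − E)·n/0.0592 = (+4.56 − (+4.660))·3/0.0592 = -5.0676.
So 1·log[Au³⁺] = 3·log(0.0018) − log Q = -8.2342 − (-5.0676) = -3.1666; [Au³⁺] = 10^(-3.1666) ≈ 0.00068 M.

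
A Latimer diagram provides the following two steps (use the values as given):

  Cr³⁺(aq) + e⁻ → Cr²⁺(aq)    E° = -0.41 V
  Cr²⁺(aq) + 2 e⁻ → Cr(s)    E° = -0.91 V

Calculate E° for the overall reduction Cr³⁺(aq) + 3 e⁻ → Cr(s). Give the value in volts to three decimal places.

-0.743 V

Standard free energies of sequential steps add: ΔG°₃ = ΔG°₁ + ΔG°₂, so n₃E°₃ = n₁E°₁ + n₂E°₂.
E°₃ = (1×-0.41 + 2×-0.91) / 3 = (-2.230) / 3 = -0.743 V.
E° values themselves are not directly additive — weighting by electron count is essential.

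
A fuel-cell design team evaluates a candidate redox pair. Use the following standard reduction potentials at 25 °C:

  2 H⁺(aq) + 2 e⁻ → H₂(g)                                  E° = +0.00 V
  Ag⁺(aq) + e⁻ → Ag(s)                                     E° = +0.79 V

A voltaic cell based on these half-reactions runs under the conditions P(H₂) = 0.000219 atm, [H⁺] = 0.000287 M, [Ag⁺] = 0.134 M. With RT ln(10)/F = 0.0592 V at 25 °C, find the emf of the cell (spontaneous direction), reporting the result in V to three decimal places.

Ag⁺/Ag is the cathode (higher E°), H⁺/H₂ the anode: E°cell = +0.79 − (+0.00) = +0.79 V, n = 2.
Overall: 2 Ag⁺(aq) + H₂(g) → 2 Ag(s) + 2 H⁺(aq)
Q = [H⁺]^2 / ([Ag⁺]^2·P(H₂)); log Q = -1.679.
E = E° − (0.0592/n) log Q = +0.79 − (0.0592/2)(-1.679) = +0.840 V.

+0.840 V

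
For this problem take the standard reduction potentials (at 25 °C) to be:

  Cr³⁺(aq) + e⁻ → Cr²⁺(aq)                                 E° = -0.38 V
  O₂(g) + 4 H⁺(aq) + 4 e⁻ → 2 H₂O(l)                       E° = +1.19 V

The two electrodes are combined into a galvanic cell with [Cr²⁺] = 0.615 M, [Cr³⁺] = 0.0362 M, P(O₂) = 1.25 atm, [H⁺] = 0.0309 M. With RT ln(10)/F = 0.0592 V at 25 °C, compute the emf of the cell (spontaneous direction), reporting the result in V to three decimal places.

+1.555 V

O₂/H₂O is the cathode (higher E°), Cr³⁺/Cr²⁺ the anode: E°cell = +1.19 − (-0.38) = +1.57 V, n = 4.
Overall: O₂(g) + 4 H⁺(aq) + 4 Cr²⁺(aq) → 2 H₂O(l) + 4 Cr³⁺(aq)
Q = [Cr³⁺]^4 / (P(O₂)·[H⁺]^4·[Cr²⁺]^4); log Q = 1.023.
E = E° − (0.0592/n) log Q = +1.57 − (0.0592/4)(1.023) = +1.555 V.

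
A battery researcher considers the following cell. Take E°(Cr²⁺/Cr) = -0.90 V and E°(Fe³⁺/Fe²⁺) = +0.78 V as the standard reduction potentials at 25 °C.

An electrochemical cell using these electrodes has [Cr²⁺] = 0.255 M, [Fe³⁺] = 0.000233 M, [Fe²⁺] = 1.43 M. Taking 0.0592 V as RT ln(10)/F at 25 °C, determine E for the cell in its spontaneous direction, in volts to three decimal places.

+1.473 V

Fe³⁺/Fe²⁺ is the cathode (higher E°), Cr²⁺/Cr the anode: E°cell = +0.78 − (-0.90) = +1.68 V, n = 2.
Overall: 2 Fe³⁺(aq) + Cr(s) → 2 Fe²⁺(aq) + Cr²⁺(aq)
Q = [Fe²⁺]^2·[Cr²⁺] / ([Fe³⁺]^2); log Q = 6.983.
E = E° − (0.0592/n) log Q = +1.68 − (0.0592/2)(6.983) = +1.473 V.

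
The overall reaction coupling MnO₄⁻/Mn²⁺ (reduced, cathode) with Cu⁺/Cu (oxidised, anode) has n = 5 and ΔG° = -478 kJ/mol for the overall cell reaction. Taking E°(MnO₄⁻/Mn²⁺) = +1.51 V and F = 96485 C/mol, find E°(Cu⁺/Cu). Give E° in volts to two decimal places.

+0.52 V

E°cell = −ΔG°/(nF) = −(-478×10³)/((5)(96485)) = +0.991 V.
Since MnO₄⁻/Mn²⁺ is the cathode and Cu⁺/Cu the anode, E°cell = E°(MnO₄⁻/Mn²⁺) − E°(Cu⁺/Cu).
So E°(Cu⁺/Cu) = E°(MnO₄⁻/Mn²⁺) − E°cell = (+1.51) − (+0.991) = +0.52 V.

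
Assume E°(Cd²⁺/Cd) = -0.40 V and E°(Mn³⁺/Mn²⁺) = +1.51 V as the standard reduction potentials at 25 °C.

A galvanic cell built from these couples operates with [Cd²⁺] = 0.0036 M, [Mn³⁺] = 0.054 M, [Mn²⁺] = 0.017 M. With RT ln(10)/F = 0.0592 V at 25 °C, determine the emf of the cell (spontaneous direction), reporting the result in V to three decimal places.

+2.012 V

Mn³⁺/Mn²⁺ is the cathode (higher E°), Cd²⁺/Cd the anode: E°cell = +1.51 − (-0.40) = +1.91 V, n = 2.
Overall: 2 Mn³⁺(aq) + Cd(s) → 2 Mn²⁺(aq) + Cd²⁺(aq)
Q = [Mn²⁺]^2·[Cd²⁺] / ([Mn³⁺]^2); log Q = -3.448.
E = E° − (0.0592/n) log Q = +1.91 − (0.0592/2)(-3.448) = +2.012 V.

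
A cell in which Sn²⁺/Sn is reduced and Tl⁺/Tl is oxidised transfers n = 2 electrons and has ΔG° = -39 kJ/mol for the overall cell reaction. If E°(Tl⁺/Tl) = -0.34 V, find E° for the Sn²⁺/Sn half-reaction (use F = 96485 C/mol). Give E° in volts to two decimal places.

E°cell = −ΔG°/(nF) = −(-39×10³)/((2)(96485)) = +0.202 V.
Since Sn²⁺/Sn is the cathode and Tl⁺/Tl the anode, E°cell = E°(Sn²⁺/Sn) − E°(Tl⁺/Tl).
So E°(Sn²⁺/Sn) = E°cell + E°(Tl⁺/Tl) = +0.202 + (-0.34) = -0.14 V.

-0.14 V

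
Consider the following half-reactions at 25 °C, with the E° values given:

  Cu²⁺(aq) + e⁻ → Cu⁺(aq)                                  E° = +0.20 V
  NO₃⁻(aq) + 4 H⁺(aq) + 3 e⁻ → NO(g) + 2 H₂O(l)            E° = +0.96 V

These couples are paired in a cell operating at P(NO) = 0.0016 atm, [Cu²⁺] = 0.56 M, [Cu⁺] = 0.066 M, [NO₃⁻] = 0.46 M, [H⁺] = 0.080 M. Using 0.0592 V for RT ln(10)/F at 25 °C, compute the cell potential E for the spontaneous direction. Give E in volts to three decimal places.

NO₃⁻/NO is the cathode (higher E°), Cu²⁺/Cu⁺ the anode: E°cell = +0.96 − (+0.20) = +0.76 V, n = 3.
Overall: NO₃⁻(aq) + 4 H⁺(aq) + 3 Cu⁺(aq) → NO(g) + 2 H₂O(l) + 3 Cu²⁺(aq)
Q = P(NO)·[Cu²⁺]^3 / ([NO₃⁻]·[H⁺]^4·[Cu⁺]^3); log Q = 4.715.
E = E° − (0.0592/n) log Q = +0.76 − (0.0592/3)(4.715) = +0.667 V.

+0.667 V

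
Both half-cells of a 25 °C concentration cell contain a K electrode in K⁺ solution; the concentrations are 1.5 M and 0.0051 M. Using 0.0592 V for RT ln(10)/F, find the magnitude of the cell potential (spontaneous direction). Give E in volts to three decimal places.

+0.146 V

For a concentration cell E°cell = 0. The 1.5 M side is the cathode (reduction is favoured where [K⁺] is higher).
With n = 1, E = −(0.0592/1) log([K⁺]ₐₙ/[K⁺]꜀ₐₜ) = −(0.0592/1) log(0.0051/1.5) = −(0.0592/1)(-2.469) = +0.146 V.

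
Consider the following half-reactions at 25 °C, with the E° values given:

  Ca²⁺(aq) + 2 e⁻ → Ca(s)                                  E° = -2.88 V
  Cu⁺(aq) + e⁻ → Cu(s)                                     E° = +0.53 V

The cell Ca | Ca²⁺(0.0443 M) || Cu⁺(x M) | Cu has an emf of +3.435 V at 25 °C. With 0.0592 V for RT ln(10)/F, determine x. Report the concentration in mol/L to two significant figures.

Cu⁺/Cu is the cathode, Ca²⁺/Ca the anode: E°cell = +3.41 V, n = 2.
Overall reaction: 2 Cu⁺(aq) + Ca(s) → 2 Cu(s) + Ca²⁺(aq); Q = [Ca²⁺]^1/[Cu⁺]^2.
From E = E° − (0.0592/n) log Q: log Q = (E° − E)·n/0.0592 = (+3.41 − (+3.435))·2/0.0592 = -0.8446.
So 2·log[Cu⁺] = 1·log(0.0443) − log Q = -1.3536 − (-0.8446) = -0.5090; log[Cu⁺] = -0.5090 / 2 = -0.2545; [Cu⁺] = 10^(-0.2545) ≈ 0.56 M.

0.56 M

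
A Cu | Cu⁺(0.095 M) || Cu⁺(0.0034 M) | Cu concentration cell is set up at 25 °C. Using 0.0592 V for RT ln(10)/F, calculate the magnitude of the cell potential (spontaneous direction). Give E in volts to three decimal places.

+0.086 V

For a concentration cell E°cell = 0. The 0.095 M side is the cathode (reduction is favoured where [Cu⁺] is higher).
With n = 1, E = −(0.0592/1) log([Cu⁺]ₐₙ/[Cu⁺]꜀ₐₜ) = −(0.0592/1) log(0.0034/0.095) = −(0.0592/1)(-1.446) = +0.086 V.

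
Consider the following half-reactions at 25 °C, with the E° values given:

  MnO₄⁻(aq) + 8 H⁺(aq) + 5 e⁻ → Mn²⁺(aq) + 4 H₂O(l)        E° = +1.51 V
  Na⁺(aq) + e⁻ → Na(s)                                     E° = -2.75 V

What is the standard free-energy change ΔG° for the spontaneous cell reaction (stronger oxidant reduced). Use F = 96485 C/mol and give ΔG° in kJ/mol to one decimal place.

MnO₄⁻/Mn²⁺ (E° = +1.51 V) is the cathode; Na⁺/Na (E° = -2.75 V) is the anode, so E°cell = +4.26 V.
Balancing electrons gives n = 5 (lcm of 5 and 1).
ΔG° = −nFE° = −(5)(96485)(+4.26) = -2,055,130 J = -2055.1 kJ/mol.

-2055.1 kJ/mol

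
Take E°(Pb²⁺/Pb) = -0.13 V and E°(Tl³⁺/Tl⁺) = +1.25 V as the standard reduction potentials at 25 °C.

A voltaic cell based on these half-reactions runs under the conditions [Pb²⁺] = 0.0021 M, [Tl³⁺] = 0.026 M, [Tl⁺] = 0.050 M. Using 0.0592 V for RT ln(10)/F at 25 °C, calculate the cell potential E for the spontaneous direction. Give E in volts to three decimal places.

+1.451 V

Tl³⁺/Tl⁺ is the cathode (higher E°), Pb²⁺/Pb the anode: E°cell = +1.25 − (-0.13) = +1.38 V, n = 2.
Overall: Tl³⁺(aq) + Pb(s) → Tl⁺(aq) + Pb²⁺(aq)
Q = [Tl⁺]·[Pb²⁺] / ([Tl³⁺]); log Q = -2.394.
E = E° − (0.0592/n) log Q = +1.38 − (0.0592/2)(-2.394) = +1.451 V.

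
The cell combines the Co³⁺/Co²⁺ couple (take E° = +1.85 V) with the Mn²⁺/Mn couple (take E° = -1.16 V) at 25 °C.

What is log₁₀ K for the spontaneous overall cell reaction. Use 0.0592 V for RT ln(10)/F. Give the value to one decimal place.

101.7

Cathode: Co³⁺/Co²⁺; anode: Mn²⁺/Mn. E°cell = +3.01 V, n = 2.
log K = nE°cell / 0.0592 = (2)(+3.01) / 0.0592 = 101.7.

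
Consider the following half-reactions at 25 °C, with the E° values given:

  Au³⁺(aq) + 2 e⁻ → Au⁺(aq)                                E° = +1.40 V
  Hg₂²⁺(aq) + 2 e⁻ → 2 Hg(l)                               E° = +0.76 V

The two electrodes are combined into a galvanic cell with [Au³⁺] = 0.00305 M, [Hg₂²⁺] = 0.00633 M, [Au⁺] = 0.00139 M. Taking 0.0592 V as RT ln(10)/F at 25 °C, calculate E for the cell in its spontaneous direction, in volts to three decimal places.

+0.715 V

Au³⁺/Au⁺ is the cathode (higher E°), Hg₂²⁺/Hg the anode: E°cell = +1.40 − (+0.76) = +0.64 V, n = 2.
Overall: Au³⁺(aq) + 2 Hg(l) → Au⁺(aq) + Hg₂²⁺(aq)
Q = [Au⁺]·[Hg₂²⁺] / ([Au³⁺]); log Q = -2.540.
E = E° − (0.0592/n) log Q = +0.64 − (0.0592/2)(-2.540) = +0.715 V.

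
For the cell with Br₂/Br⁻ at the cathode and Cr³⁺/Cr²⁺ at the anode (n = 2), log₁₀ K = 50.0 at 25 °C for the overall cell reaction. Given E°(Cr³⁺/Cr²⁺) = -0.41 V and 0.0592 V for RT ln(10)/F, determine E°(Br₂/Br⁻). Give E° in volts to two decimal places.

+1.07 V

E°cell = (0.0592/n)·log K = (0.0592/2)(50.0) = +1.480 V.
Since Br₂/Br⁻ is the cathode and Cr³⁺/Cr²⁺ the anode, E°cell = E°(Br₂/Br⁻) − E°(Cr³⁺/Cr²⁺).
So E°(Br₂/Br⁻) = E°cell + E°(Cr³⁺/Cr²⁺) = +1.480 + (-0.41) = +1.07 V.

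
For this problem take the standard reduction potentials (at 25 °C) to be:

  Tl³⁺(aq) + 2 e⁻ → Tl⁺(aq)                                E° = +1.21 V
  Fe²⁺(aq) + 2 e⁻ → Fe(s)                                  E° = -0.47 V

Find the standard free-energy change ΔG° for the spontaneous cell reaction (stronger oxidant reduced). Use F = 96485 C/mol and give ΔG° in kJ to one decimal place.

-324.2 kJ

Tl³⁺/Tl⁺ (E° = +1.21 V) is the cathode; Fe²⁺/Fe (E° = -0.47 V) is the anode, so E°cell = +1.68 V.
Balancing electrons gives n = 2 (lcm of 2 and 2).
ΔG° = −nFE° = −(2)(96485)(+1.68) = -324,190 J = -324.2 kJ.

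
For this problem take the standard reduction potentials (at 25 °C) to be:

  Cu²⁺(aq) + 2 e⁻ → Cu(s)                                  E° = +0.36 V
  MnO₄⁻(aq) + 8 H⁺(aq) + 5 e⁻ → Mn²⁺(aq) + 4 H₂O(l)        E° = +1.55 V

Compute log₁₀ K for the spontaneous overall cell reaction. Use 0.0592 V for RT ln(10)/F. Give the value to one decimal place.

Cathode: MnO₄⁻/Mn²⁺; anode: Cu²⁺/Cu. E°cell = +1.19 V, n = 10.
log K = nE°cell / 0.0592 = (10)(+1.19) / 0.0592 = 201.0.

201.0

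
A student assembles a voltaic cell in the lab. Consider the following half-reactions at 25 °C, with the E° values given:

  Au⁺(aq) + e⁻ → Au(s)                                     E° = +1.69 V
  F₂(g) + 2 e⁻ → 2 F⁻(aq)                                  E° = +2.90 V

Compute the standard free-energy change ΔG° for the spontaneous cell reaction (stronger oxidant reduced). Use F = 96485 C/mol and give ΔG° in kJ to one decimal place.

F₂/F⁻ (E° = +2.90 V) is the cathode; Au⁺/Au (E° = +1.69 V) is the anode, so E°cell = +1.21 V.
Balancing electrons gives n = 2 (lcm of 2 and 1).
ΔG° = −nFE° = −(2)(96485)(+1.21) = -233,494 J = -233.5 kJ.

-233.5 kJ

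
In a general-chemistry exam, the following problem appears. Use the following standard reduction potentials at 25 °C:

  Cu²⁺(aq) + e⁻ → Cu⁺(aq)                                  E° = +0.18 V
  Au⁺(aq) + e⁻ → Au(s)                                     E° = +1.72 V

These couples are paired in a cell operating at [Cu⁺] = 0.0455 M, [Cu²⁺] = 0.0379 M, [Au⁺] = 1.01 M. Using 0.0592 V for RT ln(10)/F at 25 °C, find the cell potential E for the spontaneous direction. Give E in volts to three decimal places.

+1.545 V

Au⁺/Au is the cathode (higher E°), Cu²⁺/Cu⁺ the anode: E°cell = +1.72 − (+0.18) = +1.54 V, n = 1.
Overall: Au⁺(aq) + Cu⁺(aq) → Au(s) + Cu²⁺(aq)
Q = [Cu²⁺] / ([Au⁺]·[Cu⁺]); log Q = -0.084.
E = E° − (0.0592/n) log Q = +1.54 − (0.0592/1)(-0.084) = +1.545 V.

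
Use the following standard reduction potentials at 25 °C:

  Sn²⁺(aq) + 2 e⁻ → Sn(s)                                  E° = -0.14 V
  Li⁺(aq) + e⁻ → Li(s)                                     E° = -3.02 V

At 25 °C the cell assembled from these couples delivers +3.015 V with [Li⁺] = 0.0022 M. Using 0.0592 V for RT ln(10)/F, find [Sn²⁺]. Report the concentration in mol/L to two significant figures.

Sn²⁺/Sn is the cathode, Li⁺/Li the anode: E°cell = +2.88 V, n = 2.
Overall reaction: Sn²⁺(aq) + 2 Li(s) → Sn(s) + 2 Li⁺(aq); Q = [Li⁺]^2/[Sn²⁺]^1.
From E = E° − (0.0592/n) log Q: log Q = (E° − E)·n/0.0592 = (+2.88 − (+3.015))·2/0.0592 = -4.5608.
So 1·log[Sn²⁺] = 2·log(0.0022) − log Q = -5.3152 − (-4.5608) = -0.7544; [Sn²⁺] = 10^(-0.7544) ≈ 0.18 M.

0.18 M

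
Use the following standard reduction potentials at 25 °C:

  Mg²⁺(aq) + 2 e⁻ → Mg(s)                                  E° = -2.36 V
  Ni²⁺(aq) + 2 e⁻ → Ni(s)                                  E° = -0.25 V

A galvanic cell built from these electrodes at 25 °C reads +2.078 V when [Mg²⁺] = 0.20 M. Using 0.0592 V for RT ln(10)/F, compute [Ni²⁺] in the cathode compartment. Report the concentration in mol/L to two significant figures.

Ni²⁺/Ni is the cathode, Mg²⁺/Mg the anode: E°cell = +2.11 V, n = 2.
Overall reaction: Ni²⁺(aq) + Mg(s) → Ni(s) + Mg²⁺(aq); Q = [Mg²⁺]^1/[Ni²⁺]^1.
From E = E° − (0.0592/n) log Q: log Q = (E° − E)·n/0.0592 = (+2.11 − (+2.078))·2/0.0592 = 1.0811.
So 1·log[Ni²⁺] = 1·log(0.2) − log Q = -0.6990 − (1.0811) = -1.7801; [Ni²⁺] = 10^(-1.7801) ≈ 0.017 M.

0.017 M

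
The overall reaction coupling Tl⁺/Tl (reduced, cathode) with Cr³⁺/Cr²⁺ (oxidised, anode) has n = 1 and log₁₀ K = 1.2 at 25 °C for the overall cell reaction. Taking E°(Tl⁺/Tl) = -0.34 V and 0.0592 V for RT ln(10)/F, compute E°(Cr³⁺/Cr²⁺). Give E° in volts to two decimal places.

E°cell = (0.0592/n)·log K = (0.0592/1)(1.2) = +0.071 V.
Since Tl⁺/Tl is the cathode and Cr³⁺/Cr²⁺ the anode, E°cell = E°(Tl⁺/Tl) − E°(Cr³⁺/Cr²⁺).
So E°(Cr³⁺/Cr²⁺) = E°(Tl⁺/Tl) − E°cell = (-0.34) − (+0.071) = -0.41 V.

-0.41 V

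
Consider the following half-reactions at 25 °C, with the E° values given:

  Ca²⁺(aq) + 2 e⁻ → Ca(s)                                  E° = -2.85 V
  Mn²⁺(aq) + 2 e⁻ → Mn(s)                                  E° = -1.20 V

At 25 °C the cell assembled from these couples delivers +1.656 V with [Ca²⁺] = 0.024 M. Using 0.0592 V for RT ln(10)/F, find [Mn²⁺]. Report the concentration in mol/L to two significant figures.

Mn²⁺/Mn is the cathode, Ca²⁺/Ca the anode: E°cell = +1.65 V, n = 2.
Overall reaction: Mn²⁺(aq) + Ca(s) → Mn(s) + Ca²⁺(aq); Q = [Ca²⁺]^1/[Mn²⁺]^1.
From E = E° − (0.0592/n) log Q: log Q = (E° − E)·n/0.0592 = (+1.65 − (+1.656))·2/0.0592 = -0.2027.
So 1·log[Mn²⁺] = 1·log(0.024) − log Q = -1.6198 − (-0.2027) = -1.4171; [Mn²⁺] = 10^(-1.4171) ≈ 0.038 M.

0.038 M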